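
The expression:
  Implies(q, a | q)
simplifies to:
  True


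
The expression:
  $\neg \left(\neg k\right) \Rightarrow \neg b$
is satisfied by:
  {k: False, b: False}
  {b: True, k: False}
  {k: True, b: False}


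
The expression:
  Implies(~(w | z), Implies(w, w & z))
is always true.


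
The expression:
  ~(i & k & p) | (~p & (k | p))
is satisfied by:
  {p: False, k: False, i: False}
  {i: True, p: False, k: False}
  {k: True, p: False, i: False}
  {i: True, k: True, p: False}
  {p: True, i: False, k: False}
  {i: True, p: True, k: False}
  {k: True, p: True, i: False}


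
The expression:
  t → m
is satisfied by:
  {m: True, t: False}
  {t: False, m: False}
  {t: True, m: True}


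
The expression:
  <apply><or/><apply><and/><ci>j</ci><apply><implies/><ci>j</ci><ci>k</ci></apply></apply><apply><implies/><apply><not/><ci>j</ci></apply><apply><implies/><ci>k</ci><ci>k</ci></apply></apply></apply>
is always true.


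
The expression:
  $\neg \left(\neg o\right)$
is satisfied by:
  {o: True}


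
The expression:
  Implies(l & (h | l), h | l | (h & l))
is always true.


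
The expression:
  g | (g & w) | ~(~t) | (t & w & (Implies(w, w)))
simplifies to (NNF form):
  g | t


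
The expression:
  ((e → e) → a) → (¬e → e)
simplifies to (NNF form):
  e ∨ ¬a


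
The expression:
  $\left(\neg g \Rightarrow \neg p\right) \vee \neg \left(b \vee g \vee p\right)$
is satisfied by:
  {g: True, p: False}
  {p: False, g: False}
  {p: True, g: True}


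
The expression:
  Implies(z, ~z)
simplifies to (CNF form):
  ~z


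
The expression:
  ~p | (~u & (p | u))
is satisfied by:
  {p: False, u: False}
  {u: True, p: False}
  {p: True, u: False}


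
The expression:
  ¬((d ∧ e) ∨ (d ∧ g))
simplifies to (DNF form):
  (¬e ∧ ¬g) ∨ ¬d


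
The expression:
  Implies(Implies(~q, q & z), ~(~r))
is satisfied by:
  {r: True, q: False}
  {q: False, r: False}
  {q: True, r: True}


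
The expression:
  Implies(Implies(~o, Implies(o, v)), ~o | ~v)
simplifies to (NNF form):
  ~o | ~v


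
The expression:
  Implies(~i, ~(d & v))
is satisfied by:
  {i: True, v: False, d: False}
  {v: False, d: False, i: False}
  {i: True, d: True, v: False}
  {d: True, v: False, i: False}
  {i: True, v: True, d: False}
  {v: True, i: False, d: False}
  {i: True, d: True, v: True}


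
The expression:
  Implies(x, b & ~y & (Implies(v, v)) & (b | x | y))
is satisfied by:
  {b: True, y: False, x: False}
  {y: False, x: False, b: False}
  {b: True, y: True, x: False}
  {y: True, b: False, x: False}
  {x: True, b: True, y: False}


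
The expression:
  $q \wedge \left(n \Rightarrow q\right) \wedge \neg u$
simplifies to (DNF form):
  $q \wedge \neg u$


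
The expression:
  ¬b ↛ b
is always true.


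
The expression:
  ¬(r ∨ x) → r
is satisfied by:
  {r: True, x: True}
  {r: True, x: False}
  {x: True, r: False}


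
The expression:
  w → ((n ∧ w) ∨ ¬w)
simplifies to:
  n ∨ ¬w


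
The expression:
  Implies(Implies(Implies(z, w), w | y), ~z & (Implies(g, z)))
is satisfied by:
  {y: False, z: False, g: False, w: False}
  {w: True, y: False, z: False, g: False}
  {y: True, w: False, z: False, g: False}
  {w: True, y: True, z: False, g: False}
  {g: True, w: False, y: False, z: False}


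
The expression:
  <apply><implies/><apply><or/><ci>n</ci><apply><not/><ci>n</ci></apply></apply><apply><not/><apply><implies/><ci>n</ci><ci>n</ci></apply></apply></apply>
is never true.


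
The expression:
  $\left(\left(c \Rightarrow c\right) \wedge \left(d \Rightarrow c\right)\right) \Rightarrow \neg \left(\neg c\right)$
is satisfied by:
  {d: True, c: True}
  {d: True, c: False}
  {c: True, d: False}


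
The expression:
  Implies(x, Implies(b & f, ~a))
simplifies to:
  ~a | ~b | ~f | ~x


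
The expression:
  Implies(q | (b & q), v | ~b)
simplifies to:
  v | ~b | ~q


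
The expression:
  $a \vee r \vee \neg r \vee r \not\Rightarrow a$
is always true.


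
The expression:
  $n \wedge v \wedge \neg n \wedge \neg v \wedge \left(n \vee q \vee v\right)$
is never true.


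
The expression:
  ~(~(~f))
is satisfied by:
  {f: False}


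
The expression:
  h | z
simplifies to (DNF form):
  h | z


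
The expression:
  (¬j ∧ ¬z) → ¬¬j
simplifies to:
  j ∨ z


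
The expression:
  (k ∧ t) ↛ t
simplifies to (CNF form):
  False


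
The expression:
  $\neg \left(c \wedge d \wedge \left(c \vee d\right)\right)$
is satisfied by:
  {c: False, d: False}
  {d: True, c: False}
  {c: True, d: False}


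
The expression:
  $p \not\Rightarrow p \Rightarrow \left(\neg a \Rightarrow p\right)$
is always true.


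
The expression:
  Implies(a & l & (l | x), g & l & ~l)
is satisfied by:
  {l: False, a: False}
  {a: True, l: False}
  {l: True, a: False}


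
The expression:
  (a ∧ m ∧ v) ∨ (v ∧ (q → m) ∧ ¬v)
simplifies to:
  a ∧ m ∧ v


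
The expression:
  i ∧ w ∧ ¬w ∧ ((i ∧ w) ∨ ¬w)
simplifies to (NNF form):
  False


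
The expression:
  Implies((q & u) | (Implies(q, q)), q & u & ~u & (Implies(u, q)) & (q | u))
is never true.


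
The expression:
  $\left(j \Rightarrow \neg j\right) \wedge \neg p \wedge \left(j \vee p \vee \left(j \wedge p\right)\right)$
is never true.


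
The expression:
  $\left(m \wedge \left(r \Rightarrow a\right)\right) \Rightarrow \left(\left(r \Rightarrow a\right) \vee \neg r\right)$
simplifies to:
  $\text{True}$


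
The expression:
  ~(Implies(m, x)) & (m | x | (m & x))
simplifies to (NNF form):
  m & ~x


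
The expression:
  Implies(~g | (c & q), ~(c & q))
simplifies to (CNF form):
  ~c | ~q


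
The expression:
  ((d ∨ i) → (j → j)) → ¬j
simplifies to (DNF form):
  ¬j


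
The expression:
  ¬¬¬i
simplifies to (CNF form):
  ¬i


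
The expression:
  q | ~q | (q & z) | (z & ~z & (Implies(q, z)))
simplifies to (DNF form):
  True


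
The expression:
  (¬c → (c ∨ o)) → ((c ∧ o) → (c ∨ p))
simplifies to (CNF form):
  True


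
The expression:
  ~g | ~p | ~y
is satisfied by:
  {p: False, y: False, g: False}
  {g: True, p: False, y: False}
  {y: True, p: False, g: False}
  {g: True, y: True, p: False}
  {p: True, g: False, y: False}
  {g: True, p: True, y: False}
  {y: True, p: True, g: False}


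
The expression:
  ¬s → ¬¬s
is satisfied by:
  {s: True}


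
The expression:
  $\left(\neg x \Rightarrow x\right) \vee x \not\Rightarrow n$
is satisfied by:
  {x: True}


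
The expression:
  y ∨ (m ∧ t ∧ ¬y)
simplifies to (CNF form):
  (m ∨ y) ∧ (t ∨ y)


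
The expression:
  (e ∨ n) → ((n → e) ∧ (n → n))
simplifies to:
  e ∨ ¬n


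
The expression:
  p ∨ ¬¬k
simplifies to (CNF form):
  k ∨ p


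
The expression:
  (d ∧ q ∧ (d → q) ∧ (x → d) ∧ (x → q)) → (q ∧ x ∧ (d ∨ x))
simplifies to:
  x ∨ ¬d ∨ ¬q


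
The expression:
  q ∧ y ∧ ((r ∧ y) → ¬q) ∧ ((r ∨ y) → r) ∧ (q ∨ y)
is never true.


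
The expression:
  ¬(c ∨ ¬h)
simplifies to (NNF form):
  h ∧ ¬c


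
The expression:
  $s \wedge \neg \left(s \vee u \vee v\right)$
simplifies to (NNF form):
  $\text{False}$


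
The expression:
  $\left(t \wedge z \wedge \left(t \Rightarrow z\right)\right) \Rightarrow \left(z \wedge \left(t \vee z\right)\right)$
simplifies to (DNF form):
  $\text{True}$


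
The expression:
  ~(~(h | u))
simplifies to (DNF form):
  h | u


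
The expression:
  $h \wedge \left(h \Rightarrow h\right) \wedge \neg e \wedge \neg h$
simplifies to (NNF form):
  $\text{False}$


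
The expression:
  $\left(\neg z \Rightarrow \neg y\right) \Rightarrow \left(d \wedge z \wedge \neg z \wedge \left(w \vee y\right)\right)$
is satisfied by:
  {y: True, z: False}


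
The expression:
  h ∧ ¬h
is never true.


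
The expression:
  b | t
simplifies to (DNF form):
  b | t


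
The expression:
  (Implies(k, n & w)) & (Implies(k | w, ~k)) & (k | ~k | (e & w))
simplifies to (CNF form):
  ~k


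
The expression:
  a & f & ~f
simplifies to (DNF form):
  False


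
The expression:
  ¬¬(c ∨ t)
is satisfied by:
  {t: True, c: True}
  {t: True, c: False}
  {c: True, t: False}


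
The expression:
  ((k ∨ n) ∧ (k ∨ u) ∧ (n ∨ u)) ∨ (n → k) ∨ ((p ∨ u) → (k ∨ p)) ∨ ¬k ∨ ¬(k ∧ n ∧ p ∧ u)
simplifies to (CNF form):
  True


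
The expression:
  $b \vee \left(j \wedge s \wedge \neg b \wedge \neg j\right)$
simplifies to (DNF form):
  $b$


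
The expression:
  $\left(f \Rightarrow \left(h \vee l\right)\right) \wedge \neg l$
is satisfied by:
  {h: True, l: False, f: False}
  {l: False, f: False, h: False}
  {f: True, h: True, l: False}


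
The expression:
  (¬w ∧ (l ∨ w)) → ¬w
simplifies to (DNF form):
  True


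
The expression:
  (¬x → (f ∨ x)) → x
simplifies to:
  x ∨ ¬f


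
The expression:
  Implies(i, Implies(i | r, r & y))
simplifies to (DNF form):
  ~i | (r & y)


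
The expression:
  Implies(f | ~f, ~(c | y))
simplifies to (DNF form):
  ~c & ~y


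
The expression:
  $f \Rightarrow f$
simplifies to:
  $\text{True}$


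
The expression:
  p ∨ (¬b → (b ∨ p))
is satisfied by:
  {b: True, p: True}
  {b: True, p: False}
  {p: True, b: False}


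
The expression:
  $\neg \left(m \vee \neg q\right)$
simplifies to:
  $q \wedge \neg m$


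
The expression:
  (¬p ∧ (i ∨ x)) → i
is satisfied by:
  {i: True, p: True, x: False}
  {i: True, p: False, x: False}
  {p: True, i: False, x: False}
  {i: False, p: False, x: False}
  {i: True, x: True, p: True}
  {i: True, x: True, p: False}
  {x: True, p: True, i: False}


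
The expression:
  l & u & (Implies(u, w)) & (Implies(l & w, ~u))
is never true.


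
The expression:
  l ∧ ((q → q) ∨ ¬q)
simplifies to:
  l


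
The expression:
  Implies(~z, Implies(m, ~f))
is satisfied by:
  {z: True, m: False, f: False}
  {m: False, f: False, z: False}
  {f: True, z: True, m: False}
  {f: True, m: False, z: False}
  {z: True, m: True, f: False}
  {m: True, z: False, f: False}
  {f: True, m: True, z: True}


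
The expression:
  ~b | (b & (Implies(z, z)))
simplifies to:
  True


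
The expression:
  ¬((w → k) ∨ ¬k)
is never true.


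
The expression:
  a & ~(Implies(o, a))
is never true.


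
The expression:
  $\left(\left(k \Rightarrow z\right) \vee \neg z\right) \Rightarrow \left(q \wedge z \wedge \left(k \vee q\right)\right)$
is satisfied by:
  {z: True, q: True}


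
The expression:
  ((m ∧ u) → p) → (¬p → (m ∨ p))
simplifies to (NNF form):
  m ∨ p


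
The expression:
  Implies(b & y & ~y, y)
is always true.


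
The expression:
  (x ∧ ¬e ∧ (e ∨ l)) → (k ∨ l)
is always true.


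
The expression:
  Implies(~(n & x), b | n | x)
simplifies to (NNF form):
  b | n | x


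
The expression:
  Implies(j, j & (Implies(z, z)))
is always true.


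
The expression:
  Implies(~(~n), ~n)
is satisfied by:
  {n: False}


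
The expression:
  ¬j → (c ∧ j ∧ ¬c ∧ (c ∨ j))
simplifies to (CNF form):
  j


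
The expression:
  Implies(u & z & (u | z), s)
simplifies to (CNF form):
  s | ~u | ~z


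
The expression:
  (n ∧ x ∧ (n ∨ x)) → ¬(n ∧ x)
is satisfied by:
  {x: False, n: False}
  {n: True, x: False}
  {x: True, n: False}


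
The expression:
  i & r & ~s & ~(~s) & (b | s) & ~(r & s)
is never true.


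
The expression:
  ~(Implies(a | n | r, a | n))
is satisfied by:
  {r: True, n: False, a: False}


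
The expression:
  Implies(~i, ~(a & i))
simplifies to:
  True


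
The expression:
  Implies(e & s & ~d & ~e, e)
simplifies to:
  True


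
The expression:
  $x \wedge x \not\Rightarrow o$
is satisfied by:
  {x: True, o: False}


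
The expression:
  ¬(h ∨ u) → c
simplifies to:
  c ∨ h ∨ u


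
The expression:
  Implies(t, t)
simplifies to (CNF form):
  True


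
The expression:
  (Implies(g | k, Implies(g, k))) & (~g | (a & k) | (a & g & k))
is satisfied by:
  {k: True, a: True, g: False}
  {k: True, a: False, g: False}
  {a: True, k: False, g: False}
  {k: False, a: False, g: False}
  {k: True, g: True, a: True}


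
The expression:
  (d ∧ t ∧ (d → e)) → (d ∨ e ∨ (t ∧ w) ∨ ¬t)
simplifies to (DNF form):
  True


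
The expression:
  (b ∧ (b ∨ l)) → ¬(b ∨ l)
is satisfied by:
  {b: False}


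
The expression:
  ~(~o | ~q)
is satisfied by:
  {o: True, q: True}


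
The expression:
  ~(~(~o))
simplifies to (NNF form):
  ~o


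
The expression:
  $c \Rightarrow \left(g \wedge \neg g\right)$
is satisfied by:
  {c: False}


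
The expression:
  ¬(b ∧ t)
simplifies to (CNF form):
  ¬b ∨ ¬t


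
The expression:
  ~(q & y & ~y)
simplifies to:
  True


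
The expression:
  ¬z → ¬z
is always true.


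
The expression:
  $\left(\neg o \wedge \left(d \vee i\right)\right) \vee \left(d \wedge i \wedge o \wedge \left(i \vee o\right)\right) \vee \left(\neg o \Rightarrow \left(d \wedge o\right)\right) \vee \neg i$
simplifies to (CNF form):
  $\text{True}$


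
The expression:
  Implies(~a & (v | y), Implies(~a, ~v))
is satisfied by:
  {a: True, v: False}
  {v: False, a: False}
  {v: True, a: True}


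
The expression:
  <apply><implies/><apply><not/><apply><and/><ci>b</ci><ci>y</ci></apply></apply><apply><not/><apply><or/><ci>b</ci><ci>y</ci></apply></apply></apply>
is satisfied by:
  {y: False, b: False}
  {b: True, y: True}


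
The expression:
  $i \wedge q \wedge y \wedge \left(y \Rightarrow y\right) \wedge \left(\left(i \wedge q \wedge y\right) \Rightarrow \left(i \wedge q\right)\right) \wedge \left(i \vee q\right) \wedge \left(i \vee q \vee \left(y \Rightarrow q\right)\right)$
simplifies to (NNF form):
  $i \wedge q \wedge y$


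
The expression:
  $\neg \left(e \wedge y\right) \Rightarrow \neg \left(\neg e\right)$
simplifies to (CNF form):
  $e$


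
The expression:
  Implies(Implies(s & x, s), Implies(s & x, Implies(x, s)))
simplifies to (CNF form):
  True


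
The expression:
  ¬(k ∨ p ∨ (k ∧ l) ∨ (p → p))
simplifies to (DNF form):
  False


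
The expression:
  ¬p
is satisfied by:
  {p: False}


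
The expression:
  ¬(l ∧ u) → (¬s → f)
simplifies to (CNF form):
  (f ∨ l ∨ s) ∧ (f ∨ s ∨ u)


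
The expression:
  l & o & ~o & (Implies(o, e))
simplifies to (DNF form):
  False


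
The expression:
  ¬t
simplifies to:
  ¬t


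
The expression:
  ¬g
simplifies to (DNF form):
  ¬g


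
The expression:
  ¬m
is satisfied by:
  {m: False}


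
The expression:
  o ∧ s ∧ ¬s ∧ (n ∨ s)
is never true.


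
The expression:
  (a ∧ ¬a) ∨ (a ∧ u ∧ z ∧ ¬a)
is never true.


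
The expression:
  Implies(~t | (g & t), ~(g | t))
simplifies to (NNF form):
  ~g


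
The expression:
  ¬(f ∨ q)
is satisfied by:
  {q: False, f: False}


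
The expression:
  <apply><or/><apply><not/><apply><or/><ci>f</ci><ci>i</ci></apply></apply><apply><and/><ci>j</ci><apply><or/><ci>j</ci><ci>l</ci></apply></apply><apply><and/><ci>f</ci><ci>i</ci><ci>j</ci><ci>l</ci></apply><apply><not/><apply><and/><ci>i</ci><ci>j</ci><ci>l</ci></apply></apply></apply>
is always true.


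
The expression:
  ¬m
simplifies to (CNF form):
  ¬m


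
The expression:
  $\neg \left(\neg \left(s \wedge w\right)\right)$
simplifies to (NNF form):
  $s \wedge w$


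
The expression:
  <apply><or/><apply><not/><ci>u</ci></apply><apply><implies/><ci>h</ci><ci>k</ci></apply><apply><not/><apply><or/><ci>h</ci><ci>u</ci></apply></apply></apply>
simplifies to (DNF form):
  <apply><or/><ci>k</ci><apply><not/><ci>h</ci></apply><apply><not/><ci>u</ci></apply></apply>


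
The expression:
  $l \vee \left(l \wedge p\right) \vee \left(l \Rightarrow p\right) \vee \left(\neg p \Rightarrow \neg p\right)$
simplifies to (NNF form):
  $\text{True}$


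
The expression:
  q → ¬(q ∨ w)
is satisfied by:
  {q: False}


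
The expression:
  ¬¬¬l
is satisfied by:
  {l: False}


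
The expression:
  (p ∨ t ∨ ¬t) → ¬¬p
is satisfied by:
  {p: True}


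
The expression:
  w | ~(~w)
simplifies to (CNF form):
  w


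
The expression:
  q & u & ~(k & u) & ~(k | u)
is never true.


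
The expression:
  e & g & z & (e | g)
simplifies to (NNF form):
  e & g & z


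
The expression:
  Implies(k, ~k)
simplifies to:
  ~k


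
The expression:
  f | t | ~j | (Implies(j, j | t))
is always true.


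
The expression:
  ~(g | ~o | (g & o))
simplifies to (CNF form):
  o & ~g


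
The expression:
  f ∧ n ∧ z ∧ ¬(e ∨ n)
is never true.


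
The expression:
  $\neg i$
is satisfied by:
  {i: False}


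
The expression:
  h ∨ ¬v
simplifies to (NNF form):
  h ∨ ¬v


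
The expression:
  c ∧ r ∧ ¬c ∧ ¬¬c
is never true.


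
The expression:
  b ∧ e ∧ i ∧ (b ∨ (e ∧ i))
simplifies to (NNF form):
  b ∧ e ∧ i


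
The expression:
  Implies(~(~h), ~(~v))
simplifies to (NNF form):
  v | ~h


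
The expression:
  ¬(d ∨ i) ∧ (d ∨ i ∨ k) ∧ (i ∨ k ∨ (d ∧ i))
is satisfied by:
  {k: True, i: False, d: False}


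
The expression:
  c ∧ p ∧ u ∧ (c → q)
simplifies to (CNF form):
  c ∧ p ∧ q ∧ u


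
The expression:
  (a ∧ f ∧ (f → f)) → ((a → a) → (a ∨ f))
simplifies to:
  True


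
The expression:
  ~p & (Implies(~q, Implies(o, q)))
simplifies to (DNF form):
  (q & ~p) | (~o & ~p)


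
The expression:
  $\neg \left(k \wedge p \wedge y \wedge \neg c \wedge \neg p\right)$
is always true.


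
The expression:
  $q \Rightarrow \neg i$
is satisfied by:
  {q: False, i: False}
  {i: True, q: False}
  {q: True, i: False}


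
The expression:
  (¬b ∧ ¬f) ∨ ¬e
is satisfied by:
  {f: False, e: False, b: False}
  {b: True, f: False, e: False}
  {f: True, b: False, e: False}
  {b: True, f: True, e: False}
  {e: True, b: False, f: False}


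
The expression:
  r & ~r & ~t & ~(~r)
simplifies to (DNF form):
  False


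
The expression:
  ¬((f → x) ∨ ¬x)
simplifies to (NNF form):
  False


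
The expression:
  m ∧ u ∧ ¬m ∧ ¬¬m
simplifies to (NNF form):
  False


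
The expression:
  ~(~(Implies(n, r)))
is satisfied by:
  {r: True, n: False}
  {n: False, r: False}
  {n: True, r: True}


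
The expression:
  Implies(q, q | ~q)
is always true.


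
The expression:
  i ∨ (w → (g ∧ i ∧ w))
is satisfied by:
  {i: True, w: False}
  {w: False, i: False}
  {w: True, i: True}


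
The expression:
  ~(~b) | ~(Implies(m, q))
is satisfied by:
  {b: True, m: True, q: False}
  {b: True, q: False, m: False}
  {b: True, m: True, q: True}
  {b: True, q: True, m: False}
  {m: True, q: False, b: False}


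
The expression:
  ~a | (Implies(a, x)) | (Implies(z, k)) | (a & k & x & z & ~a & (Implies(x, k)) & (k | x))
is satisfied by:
  {x: True, k: True, z: False, a: False}
  {x: True, z: False, k: False, a: False}
  {k: True, x: False, z: False, a: False}
  {x: False, z: False, k: False, a: False}
  {a: True, x: True, k: True, z: False}
  {a: True, x: True, z: False, k: False}
  {a: True, k: True, x: False, z: False}
  {a: True, x: False, z: False, k: False}
  {x: True, z: True, k: True, a: False}
  {x: True, z: True, a: False, k: False}
  {z: True, k: True, a: False, x: False}
  {z: True, a: False, k: False, x: False}
  {x: True, z: True, a: True, k: True}
  {x: True, z: True, a: True, k: False}
  {z: True, a: True, k: True, x: False}


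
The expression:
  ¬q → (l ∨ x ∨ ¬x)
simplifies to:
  True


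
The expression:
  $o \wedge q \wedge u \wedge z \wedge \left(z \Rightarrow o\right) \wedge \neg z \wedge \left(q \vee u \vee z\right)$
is never true.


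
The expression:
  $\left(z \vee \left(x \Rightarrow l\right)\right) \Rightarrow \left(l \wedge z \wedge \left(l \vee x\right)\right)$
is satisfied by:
  {z: True, l: True, x: True}
  {z: True, l: True, x: False}
  {x: True, l: False, z: False}


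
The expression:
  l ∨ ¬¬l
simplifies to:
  l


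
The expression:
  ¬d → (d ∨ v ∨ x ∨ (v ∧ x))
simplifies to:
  d ∨ v ∨ x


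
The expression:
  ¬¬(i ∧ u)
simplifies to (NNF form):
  i ∧ u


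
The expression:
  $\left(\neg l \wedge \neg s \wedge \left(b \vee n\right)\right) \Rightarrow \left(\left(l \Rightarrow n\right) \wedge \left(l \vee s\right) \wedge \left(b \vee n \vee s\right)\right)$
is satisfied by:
  {l: True, s: True, b: False, n: False}
  {n: True, l: True, s: True, b: False}
  {l: True, s: True, b: True, n: False}
  {n: True, l: True, s: True, b: True}
  {l: True, b: False, s: False, n: False}
  {l: True, n: True, b: False, s: False}
  {l: True, b: True, s: False, n: False}
  {l: True, n: True, b: True, s: False}
  {s: True, n: False, b: False, l: False}
  {n: True, s: True, b: False, l: False}
  {s: True, b: True, n: False, l: False}
  {n: True, s: True, b: True, l: False}
  {n: False, b: False, s: False, l: False}


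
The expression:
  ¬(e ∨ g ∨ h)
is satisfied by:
  {g: False, e: False, h: False}


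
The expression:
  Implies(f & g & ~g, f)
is always true.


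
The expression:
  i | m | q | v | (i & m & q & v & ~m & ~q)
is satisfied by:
  {m: True, i: True, q: True, v: True}
  {m: True, i: True, q: True, v: False}
  {m: True, i: True, v: True, q: False}
  {m: True, i: True, v: False, q: False}
  {m: True, q: True, v: True, i: False}
  {m: True, q: True, v: False, i: False}
  {m: True, q: False, v: True, i: False}
  {m: True, q: False, v: False, i: False}
  {i: True, q: True, v: True, m: False}
  {i: True, q: True, v: False, m: False}
  {i: True, v: True, q: False, m: False}
  {i: True, v: False, q: False, m: False}
  {q: True, v: True, i: False, m: False}
  {q: True, i: False, v: False, m: False}
  {v: True, i: False, q: False, m: False}


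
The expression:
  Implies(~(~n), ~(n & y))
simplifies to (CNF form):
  ~n | ~y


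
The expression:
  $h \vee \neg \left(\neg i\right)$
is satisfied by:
  {i: True, h: True}
  {i: True, h: False}
  {h: True, i: False}


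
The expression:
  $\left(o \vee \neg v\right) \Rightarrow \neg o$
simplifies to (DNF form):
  $\neg o$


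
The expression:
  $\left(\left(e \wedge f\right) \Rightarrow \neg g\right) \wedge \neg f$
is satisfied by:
  {f: False}


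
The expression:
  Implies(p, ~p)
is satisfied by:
  {p: False}


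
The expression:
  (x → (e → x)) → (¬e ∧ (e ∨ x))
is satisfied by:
  {x: True, e: False}


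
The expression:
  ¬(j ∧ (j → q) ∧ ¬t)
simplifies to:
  t ∨ ¬j ∨ ¬q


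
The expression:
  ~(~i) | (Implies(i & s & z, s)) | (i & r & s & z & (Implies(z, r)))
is always true.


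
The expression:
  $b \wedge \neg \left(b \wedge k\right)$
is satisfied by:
  {b: True, k: False}


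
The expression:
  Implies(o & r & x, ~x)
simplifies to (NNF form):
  ~o | ~r | ~x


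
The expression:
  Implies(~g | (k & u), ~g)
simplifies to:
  ~g | ~k | ~u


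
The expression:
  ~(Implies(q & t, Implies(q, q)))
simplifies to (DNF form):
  False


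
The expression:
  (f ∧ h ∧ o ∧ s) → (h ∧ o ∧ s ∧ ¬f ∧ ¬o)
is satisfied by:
  {s: False, o: False, h: False, f: False}
  {f: True, s: False, o: False, h: False}
  {h: True, s: False, o: False, f: False}
  {f: True, h: True, s: False, o: False}
  {o: True, f: False, s: False, h: False}
  {f: True, o: True, s: False, h: False}
  {h: True, o: True, f: False, s: False}
  {f: True, h: True, o: True, s: False}
  {s: True, h: False, o: False, f: False}
  {f: True, s: True, h: False, o: False}
  {h: True, s: True, f: False, o: False}
  {f: True, h: True, s: True, o: False}
  {o: True, s: True, h: False, f: False}
  {f: True, o: True, s: True, h: False}
  {h: True, o: True, s: True, f: False}


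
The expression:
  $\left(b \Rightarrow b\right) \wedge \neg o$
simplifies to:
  $\neg o$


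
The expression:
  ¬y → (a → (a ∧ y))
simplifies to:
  y ∨ ¬a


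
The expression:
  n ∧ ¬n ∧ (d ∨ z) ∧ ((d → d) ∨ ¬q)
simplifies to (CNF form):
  False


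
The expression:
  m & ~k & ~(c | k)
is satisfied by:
  {m: True, k: False, c: False}


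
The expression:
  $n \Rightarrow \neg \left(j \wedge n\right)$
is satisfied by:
  {n: False, j: False}
  {j: True, n: False}
  {n: True, j: False}


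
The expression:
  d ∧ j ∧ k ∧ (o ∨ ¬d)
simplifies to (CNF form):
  d ∧ j ∧ k ∧ o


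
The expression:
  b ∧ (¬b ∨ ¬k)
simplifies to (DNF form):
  b ∧ ¬k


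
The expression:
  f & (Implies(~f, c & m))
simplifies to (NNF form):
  f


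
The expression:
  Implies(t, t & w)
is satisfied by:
  {w: True, t: False}
  {t: False, w: False}
  {t: True, w: True}


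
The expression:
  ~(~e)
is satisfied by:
  {e: True}


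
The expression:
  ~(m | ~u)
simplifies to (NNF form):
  u & ~m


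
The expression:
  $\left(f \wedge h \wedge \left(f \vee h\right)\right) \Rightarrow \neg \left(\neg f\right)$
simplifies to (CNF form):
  $\text{True}$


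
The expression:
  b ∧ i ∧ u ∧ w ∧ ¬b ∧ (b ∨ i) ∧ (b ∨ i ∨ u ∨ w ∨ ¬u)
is never true.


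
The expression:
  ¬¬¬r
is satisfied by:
  {r: False}


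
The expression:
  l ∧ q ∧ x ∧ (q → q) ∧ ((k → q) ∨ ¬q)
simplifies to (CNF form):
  l ∧ q ∧ x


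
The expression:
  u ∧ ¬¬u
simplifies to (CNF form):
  u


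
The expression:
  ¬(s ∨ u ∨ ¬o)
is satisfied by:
  {o: True, u: False, s: False}


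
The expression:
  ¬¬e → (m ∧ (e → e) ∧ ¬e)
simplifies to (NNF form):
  ¬e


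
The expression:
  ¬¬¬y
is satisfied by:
  {y: False}


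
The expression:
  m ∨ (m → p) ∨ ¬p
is always true.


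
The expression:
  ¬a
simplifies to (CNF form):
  ¬a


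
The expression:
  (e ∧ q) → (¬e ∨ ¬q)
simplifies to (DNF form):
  ¬e ∨ ¬q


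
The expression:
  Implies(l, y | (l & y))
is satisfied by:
  {y: True, l: False}
  {l: False, y: False}
  {l: True, y: True}


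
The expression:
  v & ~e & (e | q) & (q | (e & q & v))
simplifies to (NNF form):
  q & v & ~e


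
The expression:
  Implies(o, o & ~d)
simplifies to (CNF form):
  ~d | ~o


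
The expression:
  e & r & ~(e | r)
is never true.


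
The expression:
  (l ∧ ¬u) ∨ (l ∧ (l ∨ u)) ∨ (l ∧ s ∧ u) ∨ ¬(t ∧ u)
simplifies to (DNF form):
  l ∨ ¬t ∨ ¬u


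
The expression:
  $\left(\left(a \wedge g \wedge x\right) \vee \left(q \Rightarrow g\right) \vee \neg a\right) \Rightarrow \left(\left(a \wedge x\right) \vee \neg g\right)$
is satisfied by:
  {a: True, x: True, g: False}
  {a: True, x: False, g: False}
  {x: True, a: False, g: False}
  {a: False, x: False, g: False}
  {a: True, g: True, x: True}


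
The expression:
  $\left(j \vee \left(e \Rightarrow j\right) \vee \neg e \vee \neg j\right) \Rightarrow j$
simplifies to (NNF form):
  $j$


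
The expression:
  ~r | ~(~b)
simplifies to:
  b | ~r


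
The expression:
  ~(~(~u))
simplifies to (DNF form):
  ~u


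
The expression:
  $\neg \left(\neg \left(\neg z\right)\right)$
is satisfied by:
  {z: False}


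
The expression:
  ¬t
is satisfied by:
  {t: False}


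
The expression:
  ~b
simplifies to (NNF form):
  ~b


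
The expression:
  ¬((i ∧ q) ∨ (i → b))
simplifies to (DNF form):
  i ∧ ¬b ∧ ¬q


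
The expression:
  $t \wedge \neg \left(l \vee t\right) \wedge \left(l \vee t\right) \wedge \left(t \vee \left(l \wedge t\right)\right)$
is never true.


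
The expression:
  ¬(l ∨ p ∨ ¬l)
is never true.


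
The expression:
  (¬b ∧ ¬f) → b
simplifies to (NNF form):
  b ∨ f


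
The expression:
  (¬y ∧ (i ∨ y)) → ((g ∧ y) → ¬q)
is always true.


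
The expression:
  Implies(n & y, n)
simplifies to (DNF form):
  True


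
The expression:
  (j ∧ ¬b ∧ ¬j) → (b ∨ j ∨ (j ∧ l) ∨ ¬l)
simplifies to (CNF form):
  True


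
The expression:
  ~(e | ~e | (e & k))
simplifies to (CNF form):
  False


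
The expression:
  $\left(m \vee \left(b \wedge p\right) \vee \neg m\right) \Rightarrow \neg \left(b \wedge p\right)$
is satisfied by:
  {p: False, b: False}
  {b: True, p: False}
  {p: True, b: False}


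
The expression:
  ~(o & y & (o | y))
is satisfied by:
  {o: False, y: False}
  {y: True, o: False}
  {o: True, y: False}


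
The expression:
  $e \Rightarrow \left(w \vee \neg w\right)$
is always true.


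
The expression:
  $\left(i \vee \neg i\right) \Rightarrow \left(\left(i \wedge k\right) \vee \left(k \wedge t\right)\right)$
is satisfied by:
  {i: True, t: True, k: True}
  {i: True, k: True, t: False}
  {t: True, k: True, i: False}


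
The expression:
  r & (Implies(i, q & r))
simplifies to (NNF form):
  r & (q | ~i)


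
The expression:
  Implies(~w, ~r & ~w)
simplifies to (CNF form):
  w | ~r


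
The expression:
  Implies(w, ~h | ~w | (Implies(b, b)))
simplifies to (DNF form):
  True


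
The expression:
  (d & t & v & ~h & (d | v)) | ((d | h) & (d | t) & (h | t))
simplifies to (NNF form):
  (d & h) | (d & t) | (h & t)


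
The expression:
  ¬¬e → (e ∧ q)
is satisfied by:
  {q: True, e: False}
  {e: False, q: False}
  {e: True, q: True}


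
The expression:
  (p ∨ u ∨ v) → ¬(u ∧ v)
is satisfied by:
  {u: False, v: False}
  {v: True, u: False}
  {u: True, v: False}


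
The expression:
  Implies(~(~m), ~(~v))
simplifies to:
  v | ~m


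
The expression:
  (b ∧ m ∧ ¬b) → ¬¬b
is always true.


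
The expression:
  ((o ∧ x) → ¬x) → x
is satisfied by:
  {x: True}


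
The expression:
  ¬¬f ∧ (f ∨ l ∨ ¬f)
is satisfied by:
  {f: True}


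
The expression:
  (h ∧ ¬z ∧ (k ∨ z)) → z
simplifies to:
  z ∨ ¬h ∨ ¬k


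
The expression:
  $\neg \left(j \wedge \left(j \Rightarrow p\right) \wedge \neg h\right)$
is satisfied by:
  {h: True, p: False, j: False}
  {p: False, j: False, h: False}
  {j: True, h: True, p: False}
  {j: True, p: False, h: False}
  {h: True, p: True, j: False}
  {p: True, h: False, j: False}
  {j: True, p: True, h: True}


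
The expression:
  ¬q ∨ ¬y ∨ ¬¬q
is always true.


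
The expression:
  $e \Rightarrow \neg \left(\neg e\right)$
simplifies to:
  $\text{True}$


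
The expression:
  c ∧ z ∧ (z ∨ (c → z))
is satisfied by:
  {c: True, z: True}


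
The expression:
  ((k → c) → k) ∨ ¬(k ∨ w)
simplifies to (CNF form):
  k ∨ ¬w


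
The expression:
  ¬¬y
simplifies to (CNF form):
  y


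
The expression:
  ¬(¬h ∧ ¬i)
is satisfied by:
  {i: True, h: True}
  {i: True, h: False}
  {h: True, i: False}


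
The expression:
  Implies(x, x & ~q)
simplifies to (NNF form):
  ~q | ~x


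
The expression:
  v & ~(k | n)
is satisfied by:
  {v: True, n: False, k: False}


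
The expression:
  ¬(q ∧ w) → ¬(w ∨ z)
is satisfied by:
  {q: True, z: False, w: False}
  {z: False, w: False, q: False}
  {q: True, w: True, z: False}
  {q: True, w: True, z: True}


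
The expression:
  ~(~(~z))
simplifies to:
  ~z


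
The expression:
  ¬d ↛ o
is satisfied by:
  {d: False, o: False}


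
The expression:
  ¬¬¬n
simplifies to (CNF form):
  ¬n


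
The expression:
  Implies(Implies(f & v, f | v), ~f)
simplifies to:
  ~f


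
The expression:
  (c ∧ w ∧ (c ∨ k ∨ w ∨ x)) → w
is always true.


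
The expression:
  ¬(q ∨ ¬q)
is never true.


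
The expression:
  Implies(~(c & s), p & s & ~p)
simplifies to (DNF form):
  c & s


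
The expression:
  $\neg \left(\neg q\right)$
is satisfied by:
  {q: True}


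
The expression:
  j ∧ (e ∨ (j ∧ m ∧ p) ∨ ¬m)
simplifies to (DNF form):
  (e ∧ j) ∨ (j ∧ p) ∨ (j ∧ ¬m)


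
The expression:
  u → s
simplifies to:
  s ∨ ¬u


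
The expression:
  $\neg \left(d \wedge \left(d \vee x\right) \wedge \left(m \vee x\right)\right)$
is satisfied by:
  {x: False, d: False, m: False}
  {m: True, x: False, d: False}
  {x: True, m: False, d: False}
  {m: True, x: True, d: False}
  {d: True, m: False, x: False}


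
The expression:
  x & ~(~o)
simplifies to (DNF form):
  o & x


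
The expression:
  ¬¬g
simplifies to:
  g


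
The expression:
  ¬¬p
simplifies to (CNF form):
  p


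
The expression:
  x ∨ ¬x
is always true.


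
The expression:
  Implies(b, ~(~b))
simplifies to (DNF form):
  True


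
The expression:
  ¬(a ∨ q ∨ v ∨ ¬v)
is never true.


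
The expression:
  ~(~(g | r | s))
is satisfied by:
  {r: True, g: True, s: True}
  {r: True, g: True, s: False}
  {r: True, s: True, g: False}
  {r: True, s: False, g: False}
  {g: True, s: True, r: False}
  {g: True, s: False, r: False}
  {s: True, g: False, r: False}


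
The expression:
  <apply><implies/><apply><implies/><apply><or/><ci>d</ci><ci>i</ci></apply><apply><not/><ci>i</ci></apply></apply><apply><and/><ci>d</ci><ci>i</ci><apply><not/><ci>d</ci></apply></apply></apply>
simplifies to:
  <ci>i</ci>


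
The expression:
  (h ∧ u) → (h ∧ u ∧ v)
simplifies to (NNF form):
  v ∨ ¬h ∨ ¬u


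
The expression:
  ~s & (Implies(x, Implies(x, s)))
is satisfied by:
  {x: False, s: False}


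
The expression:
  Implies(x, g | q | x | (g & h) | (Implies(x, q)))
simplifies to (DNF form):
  True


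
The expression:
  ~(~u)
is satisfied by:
  {u: True}


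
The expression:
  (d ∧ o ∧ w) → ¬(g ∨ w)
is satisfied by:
  {w: False, o: False, d: False}
  {d: True, w: False, o: False}
  {o: True, w: False, d: False}
  {d: True, o: True, w: False}
  {w: True, d: False, o: False}
  {d: True, w: True, o: False}
  {o: True, w: True, d: False}


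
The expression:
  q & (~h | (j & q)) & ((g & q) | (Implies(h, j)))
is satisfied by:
  {j: True, q: True, h: False}
  {q: True, h: False, j: False}
  {h: True, j: True, q: True}


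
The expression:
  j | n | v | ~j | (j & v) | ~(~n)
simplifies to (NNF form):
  True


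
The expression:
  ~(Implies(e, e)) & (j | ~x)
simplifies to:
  False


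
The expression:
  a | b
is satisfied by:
  {a: True, b: True}
  {a: True, b: False}
  {b: True, a: False}


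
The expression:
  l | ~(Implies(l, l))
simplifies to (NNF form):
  l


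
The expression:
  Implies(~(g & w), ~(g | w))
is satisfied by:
  {w: False, g: False}
  {g: True, w: True}


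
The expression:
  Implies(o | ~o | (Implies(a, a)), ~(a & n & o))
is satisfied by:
  {o: False, n: False, a: False}
  {a: True, o: False, n: False}
  {n: True, o: False, a: False}
  {a: True, n: True, o: False}
  {o: True, a: False, n: False}
  {a: True, o: True, n: False}
  {n: True, o: True, a: False}


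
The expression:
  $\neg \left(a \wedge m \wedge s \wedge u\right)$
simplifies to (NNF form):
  $\neg a \vee \neg m \vee \neg s \vee \neg u$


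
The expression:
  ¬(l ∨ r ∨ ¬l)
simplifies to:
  False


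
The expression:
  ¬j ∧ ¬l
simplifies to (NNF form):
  ¬j ∧ ¬l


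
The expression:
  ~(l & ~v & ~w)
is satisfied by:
  {v: True, w: True, l: False}
  {v: True, l: False, w: False}
  {w: True, l: False, v: False}
  {w: False, l: False, v: False}
  {v: True, w: True, l: True}
  {v: True, l: True, w: False}
  {w: True, l: True, v: False}


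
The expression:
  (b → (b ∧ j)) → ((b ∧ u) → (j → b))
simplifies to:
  True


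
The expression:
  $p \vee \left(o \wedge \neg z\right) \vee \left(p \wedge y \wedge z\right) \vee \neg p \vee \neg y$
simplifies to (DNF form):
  $\text{True}$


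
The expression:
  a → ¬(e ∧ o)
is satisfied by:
  {e: False, o: False, a: False}
  {a: True, e: False, o: False}
  {o: True, e: False, a: False}
  {a: True, o: True, e: False}
  {e: True, a: False, o: False}
  {a: True, e: True, o: False}
  {o: True, e: True, a: False}


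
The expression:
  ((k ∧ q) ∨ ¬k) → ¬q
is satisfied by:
  {q: False}


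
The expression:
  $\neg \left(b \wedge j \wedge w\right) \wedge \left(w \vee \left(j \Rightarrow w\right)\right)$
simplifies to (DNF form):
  $\left(w \wedge \neg b\right) \vee \neg j$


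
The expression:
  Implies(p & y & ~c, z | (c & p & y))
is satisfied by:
  {z: True, c: True, p: False, y: False}
  {z: True, p: False, c: False, y: False}
  {c: True, z: False, p: False, y: False}
  {z: False, p: False, c: False, y: False}
  {y: True, z: True, c: True, p: False}
  {y: True, z: True, p: False, c: False}
  {y: True, c: True, z: False, p: False}
  {y: True, z: False, p: False, c: False}
  {z: True, p: True, c: True, y: False}
  {z: True, p: True, y: False, c: False}
  {p: True, c: True, y: False, z: False}
  {p: True, y: False, c: False, z: False}
  {z: True, p: True, y: True, c: True}
  {z: True, p: True, y: True, c: False}
  {p: True, y: True, c: True, z: False}


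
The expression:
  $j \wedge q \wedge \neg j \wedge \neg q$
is never true.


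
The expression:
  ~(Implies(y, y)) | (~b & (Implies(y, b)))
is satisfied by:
  {y: False, b: False}


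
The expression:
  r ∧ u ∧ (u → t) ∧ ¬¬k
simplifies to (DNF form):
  k ∧ r ∧ t ∧ u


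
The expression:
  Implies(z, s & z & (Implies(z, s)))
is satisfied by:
  {s: True, z: False}
  {z: False, s: False}
  {z: True, s: True}


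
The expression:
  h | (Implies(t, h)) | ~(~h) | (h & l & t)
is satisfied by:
  {h: True, t: False}
  {t: False, h: False}
  {t: True, h: True}


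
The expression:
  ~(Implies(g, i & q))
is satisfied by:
  {g: True, q: False, i: False}
  {g: True, i: True, q: False}
  {g: True, q: True, i: False}


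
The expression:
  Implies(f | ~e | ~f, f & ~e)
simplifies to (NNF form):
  f & ~e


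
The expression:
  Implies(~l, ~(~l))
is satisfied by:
  {l: True}


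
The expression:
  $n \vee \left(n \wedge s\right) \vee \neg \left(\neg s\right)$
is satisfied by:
  {n: True, s: True}
  {n: True, s: False}
  {s: True, n: False}


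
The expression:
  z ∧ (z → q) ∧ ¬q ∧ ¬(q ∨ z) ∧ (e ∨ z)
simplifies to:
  False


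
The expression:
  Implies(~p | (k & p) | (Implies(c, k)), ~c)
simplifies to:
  ~c | (p & ~k)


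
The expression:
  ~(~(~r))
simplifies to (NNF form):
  ~r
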